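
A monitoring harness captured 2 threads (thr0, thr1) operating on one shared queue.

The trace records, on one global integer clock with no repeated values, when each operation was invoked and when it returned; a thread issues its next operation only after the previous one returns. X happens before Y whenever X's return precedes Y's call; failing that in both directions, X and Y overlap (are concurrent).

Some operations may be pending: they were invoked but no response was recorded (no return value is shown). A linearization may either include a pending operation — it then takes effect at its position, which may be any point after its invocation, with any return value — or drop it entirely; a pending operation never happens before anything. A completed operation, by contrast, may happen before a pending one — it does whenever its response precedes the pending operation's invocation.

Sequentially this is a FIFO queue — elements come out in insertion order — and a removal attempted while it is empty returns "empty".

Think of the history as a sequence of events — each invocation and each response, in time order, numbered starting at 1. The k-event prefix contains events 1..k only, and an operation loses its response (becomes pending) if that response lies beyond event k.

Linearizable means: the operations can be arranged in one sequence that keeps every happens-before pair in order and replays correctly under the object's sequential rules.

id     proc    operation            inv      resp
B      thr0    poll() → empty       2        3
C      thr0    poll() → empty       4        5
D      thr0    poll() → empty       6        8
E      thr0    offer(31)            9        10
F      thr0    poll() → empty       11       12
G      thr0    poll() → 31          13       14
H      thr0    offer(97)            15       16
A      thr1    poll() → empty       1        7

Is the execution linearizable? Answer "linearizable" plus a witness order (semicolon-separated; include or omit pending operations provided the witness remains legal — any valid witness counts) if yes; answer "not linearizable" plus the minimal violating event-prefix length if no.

the violation lands at event 12, F's response at time 12: events 1..11 linearize, events 1..12 do not
4 orders of the 6 completed queue ops respect real time; none is legal
for example A, B, C, D, E, F fails at step 6: F poll() → empty is not legal there
for example B, A, C, D, E, F fails at step 6: F poll() → empty is not legal there

not linearizable — minimal violating prefix: 12 events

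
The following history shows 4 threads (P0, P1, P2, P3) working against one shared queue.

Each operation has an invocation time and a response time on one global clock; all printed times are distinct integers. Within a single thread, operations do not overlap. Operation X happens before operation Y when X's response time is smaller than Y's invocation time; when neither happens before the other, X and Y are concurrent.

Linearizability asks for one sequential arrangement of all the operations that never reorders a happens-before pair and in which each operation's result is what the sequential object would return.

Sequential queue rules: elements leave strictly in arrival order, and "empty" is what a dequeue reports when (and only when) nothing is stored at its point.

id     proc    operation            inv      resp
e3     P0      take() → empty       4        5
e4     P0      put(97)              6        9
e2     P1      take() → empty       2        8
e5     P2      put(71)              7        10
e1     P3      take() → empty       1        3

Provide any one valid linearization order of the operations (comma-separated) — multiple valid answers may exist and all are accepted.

e1, e2, e3, e4, e5

1. e1 take() → empty, leaving queue <>
2. e2 take() → empty, leaving queue <>
3. e3 take() → empty, leaving queue <>
4. e4 put(97), leaving queue <97>
5. e5 put(71), leaving queue <97,71>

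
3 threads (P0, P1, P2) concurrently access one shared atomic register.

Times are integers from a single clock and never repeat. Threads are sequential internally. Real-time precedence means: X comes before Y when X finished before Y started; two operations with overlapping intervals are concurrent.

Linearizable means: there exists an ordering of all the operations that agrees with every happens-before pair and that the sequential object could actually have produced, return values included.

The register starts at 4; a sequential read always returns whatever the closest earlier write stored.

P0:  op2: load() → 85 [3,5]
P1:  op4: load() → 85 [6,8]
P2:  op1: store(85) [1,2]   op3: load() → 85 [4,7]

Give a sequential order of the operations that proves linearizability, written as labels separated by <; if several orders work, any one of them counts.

step 1: op1 store(85) — value 85
step 2: op2 load() → 85 — value 85
step 3: op3 load() → 85 — value 85
step 4: op4 load() → 85 — value 85

op1 < op2 < op3 < op4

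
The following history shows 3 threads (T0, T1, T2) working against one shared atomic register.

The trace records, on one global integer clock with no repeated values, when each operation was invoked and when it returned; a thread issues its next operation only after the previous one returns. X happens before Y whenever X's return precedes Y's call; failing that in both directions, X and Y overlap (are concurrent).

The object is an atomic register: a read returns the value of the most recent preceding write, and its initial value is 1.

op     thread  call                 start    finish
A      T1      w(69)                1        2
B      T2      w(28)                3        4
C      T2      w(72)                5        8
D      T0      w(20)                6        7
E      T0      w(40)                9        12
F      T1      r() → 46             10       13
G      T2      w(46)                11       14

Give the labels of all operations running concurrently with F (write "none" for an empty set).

E, G

F spans [10,13]: anything still running between times 10 and 13 counts as concurrent
A [1,2]: before
B [3,4]: before
C [5,8]: before
D [6,7]: before
E [9,12]: concurrent
G [11,14]: concurrent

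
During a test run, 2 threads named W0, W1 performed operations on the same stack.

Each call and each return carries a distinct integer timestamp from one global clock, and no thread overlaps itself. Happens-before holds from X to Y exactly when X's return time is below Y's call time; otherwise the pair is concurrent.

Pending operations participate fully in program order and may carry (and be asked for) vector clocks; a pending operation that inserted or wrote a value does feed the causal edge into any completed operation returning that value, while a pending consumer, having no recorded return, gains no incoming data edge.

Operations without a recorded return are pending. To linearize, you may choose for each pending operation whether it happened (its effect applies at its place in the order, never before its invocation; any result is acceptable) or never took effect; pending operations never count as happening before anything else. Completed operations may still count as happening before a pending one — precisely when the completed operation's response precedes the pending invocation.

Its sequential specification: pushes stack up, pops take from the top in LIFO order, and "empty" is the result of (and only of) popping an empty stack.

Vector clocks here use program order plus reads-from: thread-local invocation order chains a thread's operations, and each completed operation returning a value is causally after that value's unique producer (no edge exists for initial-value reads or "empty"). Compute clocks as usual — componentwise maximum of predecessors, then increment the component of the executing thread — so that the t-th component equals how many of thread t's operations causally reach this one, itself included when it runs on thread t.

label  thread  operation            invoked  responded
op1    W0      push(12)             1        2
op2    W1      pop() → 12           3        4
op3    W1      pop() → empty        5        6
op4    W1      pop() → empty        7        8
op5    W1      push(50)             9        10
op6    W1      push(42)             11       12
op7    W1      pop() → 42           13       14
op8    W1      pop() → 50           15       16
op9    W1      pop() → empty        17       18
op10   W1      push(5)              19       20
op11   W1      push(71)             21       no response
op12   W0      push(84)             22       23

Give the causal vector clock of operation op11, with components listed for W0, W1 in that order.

op1, invoked 1, has no incoming edges; only W0's bump applies → (1, 0)
VC(op2, invoked at 3): max of VC(op1)=(1, 0), then +1 on thread W1 → (1, 1)
VC(op12, invoked at 22): max of VC(op1)=(1, 0), then +1 on thread W0 → (2, 0)
VC(op3, invoked at 5): max of VC(op2)=(1, 1), then +1 on thread W1 → (1, 2)
VC(op4, invoked at 7): max of VC(op3)=(1, 2), then +1 on thread W1 → (1, 3)
VC(op5, invoked at 9): max of VC(op4)=(1, 3), then +1 on thread W1 → (1, 4)
VC(op6, invoked at 11): max of VC(op5)=(1, 4), then +1 on thread W1 → (1, 5)
VC(op7, invoked at 13): max of VC(op6)=(1, 5), then +1 on thread W1 → (1, 6)
VC(op8, invoked at 15): max of VC(op5)=(1, 4), VC(op7)=(1, 6), then +1 on thread W1 → (1, 7)
VC(op9, invoked at 17): max of VC(op8)=(1, 7), then +1 on thread W1 → (1, 8)
VC(op10, invoked at 19): max of VC(op9)=(1, 8), then +1 on thread W1 → (1, 9)
VC(op11, invoked at 21): max of VC(op10)=(1, 9), then +1 on thread W1 → (1, 10)
target: VC(op11) = (1, 10)

(1, 10)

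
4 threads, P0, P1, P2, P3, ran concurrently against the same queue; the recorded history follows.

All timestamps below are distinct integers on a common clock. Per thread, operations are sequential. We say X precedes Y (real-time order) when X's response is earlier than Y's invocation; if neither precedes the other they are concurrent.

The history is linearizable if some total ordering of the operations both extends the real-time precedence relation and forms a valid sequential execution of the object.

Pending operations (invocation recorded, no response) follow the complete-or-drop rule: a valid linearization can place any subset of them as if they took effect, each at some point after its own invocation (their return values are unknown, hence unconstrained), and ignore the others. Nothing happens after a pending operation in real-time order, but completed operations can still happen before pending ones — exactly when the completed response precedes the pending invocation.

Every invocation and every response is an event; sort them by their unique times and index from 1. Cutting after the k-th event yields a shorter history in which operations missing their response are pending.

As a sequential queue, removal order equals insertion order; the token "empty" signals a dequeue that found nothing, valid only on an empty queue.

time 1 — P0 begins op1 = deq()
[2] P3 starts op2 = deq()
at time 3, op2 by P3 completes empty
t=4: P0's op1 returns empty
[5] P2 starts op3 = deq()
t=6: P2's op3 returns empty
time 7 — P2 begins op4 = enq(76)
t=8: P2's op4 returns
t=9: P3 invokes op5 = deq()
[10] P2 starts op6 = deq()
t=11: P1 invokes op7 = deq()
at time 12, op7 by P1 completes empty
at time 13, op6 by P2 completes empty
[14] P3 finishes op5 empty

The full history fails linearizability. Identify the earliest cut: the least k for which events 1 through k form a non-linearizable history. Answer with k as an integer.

14

one valid order for events 1..13 is op1, op2, op3, op4, op5, op6, op7:
step 1: op1 deq() → empty — queue <>
step 2: op2 deq() → empty — queue <>
step 3: op3 deq() → empty — queue <>
step 4: op4 enq(76) — queue <76>
step 5: op5 deq() (pending, included) — queue <>
step 6: op6 deq() → empty — queue <>
step 7: op7 deq() → empty — queue <>
once event 14 joins (op5's response, time 14), exhaustive search finds no witness
sample order op1, op2, op3, op4, op5, op6, op7 stalls at step 5 — op5 deq() → empty has no legal effect
sample order op1, op2, op3, op4, op5, op7, op6 stalls at step 5 — op5 deq() → empty has no legal effect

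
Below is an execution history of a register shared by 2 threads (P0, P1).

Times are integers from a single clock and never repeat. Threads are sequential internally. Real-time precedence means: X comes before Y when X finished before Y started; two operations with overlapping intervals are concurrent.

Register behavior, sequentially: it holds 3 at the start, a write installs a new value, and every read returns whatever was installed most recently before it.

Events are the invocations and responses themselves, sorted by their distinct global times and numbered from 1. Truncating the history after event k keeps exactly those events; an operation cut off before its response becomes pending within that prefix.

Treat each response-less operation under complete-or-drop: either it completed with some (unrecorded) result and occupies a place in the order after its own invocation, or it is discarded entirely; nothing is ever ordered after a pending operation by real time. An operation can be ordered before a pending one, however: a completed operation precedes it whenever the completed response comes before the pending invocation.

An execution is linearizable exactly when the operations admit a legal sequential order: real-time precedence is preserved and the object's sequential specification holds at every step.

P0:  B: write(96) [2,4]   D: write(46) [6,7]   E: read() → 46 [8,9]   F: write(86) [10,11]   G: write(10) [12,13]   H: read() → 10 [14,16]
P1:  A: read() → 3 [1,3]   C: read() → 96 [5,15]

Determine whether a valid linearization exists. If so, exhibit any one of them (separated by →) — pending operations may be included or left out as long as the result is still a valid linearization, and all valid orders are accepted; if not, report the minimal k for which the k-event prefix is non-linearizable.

linearizable — witness: A → B → C → D → E → F → G → H

step 1: A read() → 3 — value 3
step 2: B write(96) — value 96
step 3: C read() → 96 — value 96
step 4: D write(46) — value 46
step 5: E read() → 46 — value 46
step 6: F write(86) — value 86
step 7: G write(10) — value 10
step 8: H read() → 10 — value 10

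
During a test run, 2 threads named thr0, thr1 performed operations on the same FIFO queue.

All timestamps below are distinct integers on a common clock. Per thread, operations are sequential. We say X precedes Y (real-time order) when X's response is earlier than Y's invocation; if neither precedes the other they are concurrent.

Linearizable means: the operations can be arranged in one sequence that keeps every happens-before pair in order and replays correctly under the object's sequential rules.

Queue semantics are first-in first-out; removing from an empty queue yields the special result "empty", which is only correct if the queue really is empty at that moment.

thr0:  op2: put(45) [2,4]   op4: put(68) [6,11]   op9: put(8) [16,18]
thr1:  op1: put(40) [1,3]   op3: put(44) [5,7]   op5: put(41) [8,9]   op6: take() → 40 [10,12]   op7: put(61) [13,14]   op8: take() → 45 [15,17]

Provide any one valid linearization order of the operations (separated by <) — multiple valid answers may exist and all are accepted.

op1 < op2 < op3 < op4 < op5 < op6 < op7 < op8 < op9

after step 1 (op1 put(40)): queue <40>
after step 2 (op2 put(45)): queue <40,45>
after step 3 (op3 put(44)): queue <40,45,44>
after step 4 (op4 put(68)): queue <40,45,44,68>
after step 5 (op5 put(41)): queue <40,45,44,68,41>
after step 6 (op6 take() → 40): queue <45,44,68,41>
after step 7 (op7 put(61)): queue <45,44,68,41,61>
after step 8 (op8 take() → 45): queue <44,68,41,61>
after step 9 (op9 put(8)): queue <44,68,41,61,8>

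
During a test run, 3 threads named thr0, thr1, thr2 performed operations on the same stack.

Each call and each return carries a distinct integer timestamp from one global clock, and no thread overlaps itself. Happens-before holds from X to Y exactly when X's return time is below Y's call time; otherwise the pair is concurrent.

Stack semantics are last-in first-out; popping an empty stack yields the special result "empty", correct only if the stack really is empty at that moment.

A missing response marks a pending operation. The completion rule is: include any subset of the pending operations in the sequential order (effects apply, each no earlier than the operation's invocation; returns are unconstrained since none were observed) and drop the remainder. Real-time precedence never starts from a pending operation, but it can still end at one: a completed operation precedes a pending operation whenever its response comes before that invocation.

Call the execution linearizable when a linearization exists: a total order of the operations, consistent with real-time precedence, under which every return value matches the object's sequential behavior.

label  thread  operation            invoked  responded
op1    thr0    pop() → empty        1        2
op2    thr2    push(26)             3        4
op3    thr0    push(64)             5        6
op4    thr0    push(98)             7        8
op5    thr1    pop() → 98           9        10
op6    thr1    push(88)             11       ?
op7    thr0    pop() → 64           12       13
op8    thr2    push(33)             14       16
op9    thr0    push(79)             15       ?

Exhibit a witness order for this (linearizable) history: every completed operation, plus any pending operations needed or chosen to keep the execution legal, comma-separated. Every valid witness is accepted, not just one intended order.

op1, op2, op3, op4, op5, op7, op6, op8

1. op1 pop() → empty, leaving stack <>
2. op2 push(26), leaving stack <26>
3. op3 push(64), leaving stack <26,64>
4. op4 push(98), leaving stack <26,64,98>
5. op5 pop() → 98, leaving stack <26,64>
6. op7 pop() → 64, leaving stack <26>
7. op6 push(88) (pending, included), leaving stack <26,88>
8. op8 push(33), leaving stack <26,88,33>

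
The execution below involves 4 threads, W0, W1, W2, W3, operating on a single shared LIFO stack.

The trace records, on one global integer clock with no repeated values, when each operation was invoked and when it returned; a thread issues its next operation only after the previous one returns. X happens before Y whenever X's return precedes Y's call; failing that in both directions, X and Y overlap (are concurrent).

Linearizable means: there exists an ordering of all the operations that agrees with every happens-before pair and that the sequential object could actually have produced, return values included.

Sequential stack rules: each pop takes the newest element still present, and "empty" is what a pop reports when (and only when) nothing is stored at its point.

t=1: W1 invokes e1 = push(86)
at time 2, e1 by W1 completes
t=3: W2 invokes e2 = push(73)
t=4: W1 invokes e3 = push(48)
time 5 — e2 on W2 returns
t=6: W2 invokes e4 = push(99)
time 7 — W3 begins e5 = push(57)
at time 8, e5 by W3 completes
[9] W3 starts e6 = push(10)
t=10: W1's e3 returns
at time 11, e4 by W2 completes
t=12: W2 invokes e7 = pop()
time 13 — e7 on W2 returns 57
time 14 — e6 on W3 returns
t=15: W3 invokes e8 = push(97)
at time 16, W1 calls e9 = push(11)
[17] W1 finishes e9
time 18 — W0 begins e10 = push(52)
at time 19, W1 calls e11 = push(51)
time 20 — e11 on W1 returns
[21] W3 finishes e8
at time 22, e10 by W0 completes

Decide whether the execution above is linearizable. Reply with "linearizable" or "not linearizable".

a witness: e1, e2, e3, e4, e5, e7, e6, e8, e9, e10, e11
1. e1 push(86), leaving stack <86>
2. e2 push(73), leaving stack <86,73>
3. e3 push(48), leaving stack <86,73,48>
4. e4 push(99), leaving stack <86,73,48,99>
5. e5 push(57), leaving stack <86,73,48,99,57>
6. e7 pop() → 57, leaving stack <86,73,48,99>
7. e6 push(10), leaving stack <86,73,48,99,10>
8. e8 push(97), leaving stack <86,73,48,99,10,97>
9. e9 push(11), leaving stack <86,73,48,99,10,97,11>
10. e10 push(52), leaving stack <86,73,48,99,10,97,11,52>
11. e11 push(51), leaving stack <86,73,48,99,10,97,11,52,51>

linearizable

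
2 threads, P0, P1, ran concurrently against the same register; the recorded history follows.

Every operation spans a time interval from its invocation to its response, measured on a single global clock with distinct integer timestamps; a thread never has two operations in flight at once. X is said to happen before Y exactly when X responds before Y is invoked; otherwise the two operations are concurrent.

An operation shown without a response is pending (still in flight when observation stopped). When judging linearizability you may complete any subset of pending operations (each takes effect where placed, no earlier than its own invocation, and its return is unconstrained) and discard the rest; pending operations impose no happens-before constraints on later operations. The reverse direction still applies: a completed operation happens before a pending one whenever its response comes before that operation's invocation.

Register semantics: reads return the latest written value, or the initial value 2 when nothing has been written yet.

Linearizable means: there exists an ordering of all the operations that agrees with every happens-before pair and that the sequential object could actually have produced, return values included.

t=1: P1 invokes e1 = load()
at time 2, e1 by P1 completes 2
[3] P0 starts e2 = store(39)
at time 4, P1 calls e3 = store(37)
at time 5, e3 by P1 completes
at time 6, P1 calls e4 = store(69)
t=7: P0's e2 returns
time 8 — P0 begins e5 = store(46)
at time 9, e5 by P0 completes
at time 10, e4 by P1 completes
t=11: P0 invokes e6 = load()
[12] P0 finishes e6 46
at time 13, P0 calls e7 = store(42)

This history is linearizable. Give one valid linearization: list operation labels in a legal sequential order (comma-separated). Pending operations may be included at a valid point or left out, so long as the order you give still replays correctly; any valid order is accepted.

e1, e2, e3, e4, e5, e6

after step 1 (e1 load() → 2): value 2
after step 2 (e2 store(39)): value 39
after step 3 (e3 store(37)): value 37
after step 4 (e4 store(69)): value 69
after step 5 (e5 store(46)): value 46
after step 6 (e6 load() → 46): value 46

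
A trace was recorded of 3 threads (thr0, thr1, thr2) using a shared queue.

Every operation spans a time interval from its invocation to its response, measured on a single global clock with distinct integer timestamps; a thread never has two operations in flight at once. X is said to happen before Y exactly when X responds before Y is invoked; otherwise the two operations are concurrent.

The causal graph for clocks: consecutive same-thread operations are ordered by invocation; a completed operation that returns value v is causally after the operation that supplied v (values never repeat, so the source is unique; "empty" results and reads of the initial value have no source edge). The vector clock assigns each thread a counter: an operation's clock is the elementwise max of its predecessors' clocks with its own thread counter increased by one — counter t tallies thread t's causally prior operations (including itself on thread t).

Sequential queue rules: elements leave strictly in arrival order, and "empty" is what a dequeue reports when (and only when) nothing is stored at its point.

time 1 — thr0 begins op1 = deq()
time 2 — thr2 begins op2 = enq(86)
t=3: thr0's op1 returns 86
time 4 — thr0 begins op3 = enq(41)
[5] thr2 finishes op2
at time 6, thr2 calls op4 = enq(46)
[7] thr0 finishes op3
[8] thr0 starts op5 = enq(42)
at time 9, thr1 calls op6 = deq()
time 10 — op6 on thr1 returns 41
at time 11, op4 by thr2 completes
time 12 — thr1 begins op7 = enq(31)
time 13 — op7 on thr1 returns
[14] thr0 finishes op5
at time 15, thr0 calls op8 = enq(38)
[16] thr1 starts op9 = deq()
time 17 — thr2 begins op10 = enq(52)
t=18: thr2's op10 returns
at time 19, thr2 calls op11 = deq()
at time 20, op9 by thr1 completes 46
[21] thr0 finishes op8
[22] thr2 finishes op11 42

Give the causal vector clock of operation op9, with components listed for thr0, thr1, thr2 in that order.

op2, invoked 2, has no incoming edges; only thr2's bump applies → (0, 0, 1)
merge at op4 (invoked 6): VC(op2)=(0, 0, 1), own-thread bump on thr2 → (0, 0, 2)
merge at op1 (invoked 1): VC(op2)=(0, 0, 1), own-thread bump on thr0 → (1, 0, 1)
merge at op10 (invoked 17): VC(op4)=(0, 0, 2), own-thread bump on thr2 → (0, 0, 3)
merge at op3 (invoked 4): VC(op1)=(1, 0, 1), own-thread bump on thr0 → (2, 0, 1)
merge at op6 (invoked 9): VC(op3)=(2, 0, 1), own-thread bump on thr1 → (2, 1, 1)
merge at op5 (invoked 8): VC(op3)=(2, 0, 1), own-thread bump on thr0 → (3, 0, 1)
merge at op7 (invoked 12): VC(op6)=(2, 1, 1), own-thread bump on thr1 → (2, 2, 1)
merge at op8 (invoked 15): VC(op5)=(3, 0, 1), own-thread bump on thr0 → (4, 0, 1)
merge at op9 (invoked 16): VC(op4)=(0, 0, 2), VC(op7)=(2, 2, 1), own-thread bump on thr1 → (2, 3, 2)
merge at op11 (invoked 19): VC(op5)=(3, 0, 1), VC(op10)=(0, 0, 3), own-thread bump on thr2 → (3, 0, 4)
target: VC(op9) = (2, 3, 2)

(2, 3, 2)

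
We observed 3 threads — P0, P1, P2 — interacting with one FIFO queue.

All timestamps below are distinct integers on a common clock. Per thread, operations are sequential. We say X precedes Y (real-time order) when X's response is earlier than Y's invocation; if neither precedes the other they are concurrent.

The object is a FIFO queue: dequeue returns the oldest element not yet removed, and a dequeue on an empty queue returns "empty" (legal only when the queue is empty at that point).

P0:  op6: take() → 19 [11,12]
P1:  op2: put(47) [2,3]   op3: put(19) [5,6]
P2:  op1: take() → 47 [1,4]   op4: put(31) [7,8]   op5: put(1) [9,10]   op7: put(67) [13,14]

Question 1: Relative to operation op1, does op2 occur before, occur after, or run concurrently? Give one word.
concurrent

op2 spans [2,3], op1 spans [1,4]
the intervals overlap in both directions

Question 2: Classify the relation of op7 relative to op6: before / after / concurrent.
after

op7 spans [13,14], op6 spans [11,12]
resp(op6)=12 < inv(op7)=13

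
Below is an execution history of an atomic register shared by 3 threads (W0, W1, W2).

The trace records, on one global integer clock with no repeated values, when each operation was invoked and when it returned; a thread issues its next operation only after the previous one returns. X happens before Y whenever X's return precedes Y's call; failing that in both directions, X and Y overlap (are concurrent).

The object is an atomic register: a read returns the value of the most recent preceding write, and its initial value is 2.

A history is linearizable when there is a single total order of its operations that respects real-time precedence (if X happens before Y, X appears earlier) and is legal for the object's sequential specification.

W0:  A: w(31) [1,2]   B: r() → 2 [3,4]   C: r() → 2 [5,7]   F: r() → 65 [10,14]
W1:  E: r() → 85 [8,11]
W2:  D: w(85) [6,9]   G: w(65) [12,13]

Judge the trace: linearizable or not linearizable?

through event 3 a valid linearization exists; event 4 (B responding at time 4) ends that
exactly one order of the 2 completed ops respects real time; the atomic register replay fails
e.g. A, B: illegal at step 2, since B r() → 2 cannot apply there

not linearizable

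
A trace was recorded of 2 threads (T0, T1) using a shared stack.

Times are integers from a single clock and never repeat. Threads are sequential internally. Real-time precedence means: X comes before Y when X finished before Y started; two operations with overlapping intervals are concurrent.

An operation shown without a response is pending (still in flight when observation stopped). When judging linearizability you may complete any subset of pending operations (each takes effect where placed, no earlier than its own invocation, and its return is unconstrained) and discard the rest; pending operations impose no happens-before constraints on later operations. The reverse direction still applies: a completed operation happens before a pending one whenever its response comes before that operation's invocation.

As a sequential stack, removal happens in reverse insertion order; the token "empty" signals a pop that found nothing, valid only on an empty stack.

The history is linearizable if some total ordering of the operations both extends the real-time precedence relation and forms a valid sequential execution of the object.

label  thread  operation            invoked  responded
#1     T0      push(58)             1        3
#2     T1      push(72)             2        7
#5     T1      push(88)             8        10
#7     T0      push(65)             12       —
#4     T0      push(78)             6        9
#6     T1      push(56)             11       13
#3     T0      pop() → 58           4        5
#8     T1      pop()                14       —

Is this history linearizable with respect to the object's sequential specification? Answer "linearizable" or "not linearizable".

a witness: #1, #3, #2, #4, #5, #6
after step 1 (#1 push(58)): stack <58>
after step 2 (#3 pop() → 58): stack <>
after step 3 (#2 push(72)): stack <72>
after step 4 (#4 push(78)): stack <72,78>
after step 5 (#5 push(88)): stack <72,78,88>
after step 6 (#6 push(56)): stack <72,78,88,56>

linearizable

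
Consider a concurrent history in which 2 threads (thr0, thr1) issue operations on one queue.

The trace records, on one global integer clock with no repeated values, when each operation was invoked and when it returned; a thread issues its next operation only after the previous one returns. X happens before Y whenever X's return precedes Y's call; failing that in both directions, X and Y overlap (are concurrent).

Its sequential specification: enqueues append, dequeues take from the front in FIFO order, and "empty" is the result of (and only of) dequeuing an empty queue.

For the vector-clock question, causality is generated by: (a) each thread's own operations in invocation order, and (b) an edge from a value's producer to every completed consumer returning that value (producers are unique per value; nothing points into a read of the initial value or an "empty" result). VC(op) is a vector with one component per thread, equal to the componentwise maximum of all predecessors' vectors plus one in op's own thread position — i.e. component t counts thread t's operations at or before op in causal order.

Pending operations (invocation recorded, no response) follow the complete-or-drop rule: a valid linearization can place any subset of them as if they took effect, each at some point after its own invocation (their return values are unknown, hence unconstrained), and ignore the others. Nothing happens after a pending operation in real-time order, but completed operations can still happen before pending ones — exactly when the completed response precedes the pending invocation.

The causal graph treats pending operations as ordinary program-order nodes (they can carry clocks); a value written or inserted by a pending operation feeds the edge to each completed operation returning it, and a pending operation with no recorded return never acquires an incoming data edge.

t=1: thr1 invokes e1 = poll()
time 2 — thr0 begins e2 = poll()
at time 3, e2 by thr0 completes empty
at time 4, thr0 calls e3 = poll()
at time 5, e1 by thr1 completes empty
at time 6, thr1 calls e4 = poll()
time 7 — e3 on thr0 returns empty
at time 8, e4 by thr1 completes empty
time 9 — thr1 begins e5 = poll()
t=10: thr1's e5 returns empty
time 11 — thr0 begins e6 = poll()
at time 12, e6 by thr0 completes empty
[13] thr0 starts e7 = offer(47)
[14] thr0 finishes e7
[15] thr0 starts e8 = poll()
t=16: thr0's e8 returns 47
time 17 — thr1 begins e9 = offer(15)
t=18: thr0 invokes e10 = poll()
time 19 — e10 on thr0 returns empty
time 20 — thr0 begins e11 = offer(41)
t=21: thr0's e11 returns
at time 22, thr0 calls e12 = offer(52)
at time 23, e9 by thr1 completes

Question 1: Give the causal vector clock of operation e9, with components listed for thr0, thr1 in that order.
e1, invoked 1, has no incoming edges; only thr1's bump applies → (0, 1)
e2, invoked 2, has no incoming edges; only thr0's bump applies → (1, 0)
e4 (invocation 6): componentwise max over VC(e1)=(0, 1), +1 at thr1, giving (0, 2)
e3 (invocation 4): componentwise max over VC(e2)=(1, 0), +1 at thr0, giving (2, 0)
e5 (invocation 9): componentwise max over VC(e4)=(0, 2), +1 at thr1, giving (0, 3)
e6 (invocation 11): componentwise max over VC(e3)=(2, 0), +1 at thr0, giving (3, 0)
e9 (invocation 17): componentwise max over VC(e5)=(0, 3), +1 at thr1, giving (0, 4)
e7 (invocation 13): componentwise max over VC(e6)=(3, 0), +1 at thr0, giving (4, 0)
e8 (invocation 15): componentwise max over VC(e7)=(4, 0), +1 at thr0, giving (5, 0)
e10 (invocation 18): componentwise max over VC(e8)=(5, 0), +1 at thr0, giving (6, 0)
e11 (invocation 20): componentwise max over VC(e10)=(6, 0), +1 at thr0, giving (7, 0)
e12 (invocation 22): componentwise max over VC(e11)=(7, 0), +1 at thr0, giving (8, 0)
target: VC(e9) = (0, 4)

(0, 4)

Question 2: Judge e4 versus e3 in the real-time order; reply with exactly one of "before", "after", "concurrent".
e4 spans [6,8], e3 spans [4,7]
the intervals overlap in both directions

concurrent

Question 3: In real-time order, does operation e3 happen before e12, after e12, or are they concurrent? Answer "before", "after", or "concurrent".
e3 spans [4,7], e12 spans [22,…)
resp(e3)=7 < inv(e12)=22

before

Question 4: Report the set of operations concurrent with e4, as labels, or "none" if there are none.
e4 spans [6,8]: anything still running between times 6 and 8 counts as concurrent
e1 [1,5]: before
e2 [2,3]: before
e3 [4,7]: concurrent
e5 [9,10]: after
e6 [11,12]: after
e7 [13,14]: after
e8 [15,16]: after
e9 [17,23]: after
e10 [18,19]: after
e11 [20,21]: after
e12 [22,…): after

e3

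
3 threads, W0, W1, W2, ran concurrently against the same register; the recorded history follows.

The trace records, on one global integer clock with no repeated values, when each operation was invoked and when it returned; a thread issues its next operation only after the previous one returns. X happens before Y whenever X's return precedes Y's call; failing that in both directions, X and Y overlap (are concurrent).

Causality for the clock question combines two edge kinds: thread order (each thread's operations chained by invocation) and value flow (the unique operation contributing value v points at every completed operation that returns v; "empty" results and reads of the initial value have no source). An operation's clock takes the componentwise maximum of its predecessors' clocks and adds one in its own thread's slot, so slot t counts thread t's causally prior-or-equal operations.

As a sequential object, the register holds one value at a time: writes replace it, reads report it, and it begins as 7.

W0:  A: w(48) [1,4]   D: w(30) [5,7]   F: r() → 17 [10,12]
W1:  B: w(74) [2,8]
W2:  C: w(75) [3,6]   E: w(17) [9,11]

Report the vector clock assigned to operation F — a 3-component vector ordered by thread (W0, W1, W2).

(3, 0, 2)

C, invoked 3, has no incoming edges; only W2's bump applies → (0, 0, 1)
B, invoked 2, has no incoming edges; only W1's bump applies → (0, 1, 0)
A, invoked 1, has no incoming edges; only W0's bump applies → (1, 0, 0)
E (invocation 9): componentwise max over VC(C)=(0, 0, 1), +1 at W2, giving (0, 0, 2)
D (invocation 5): componentwise max over VC(A)=(1, 0, 0), +1 at W0, giving (2, 0, 0)
F (invocation 10): componentwise max over VC(D)=(2, 0, 0), VC(E)=(0, 0, 2), +1 at W0, giving (3, 0, 2)
target: VC(F) = (3, 0, 2)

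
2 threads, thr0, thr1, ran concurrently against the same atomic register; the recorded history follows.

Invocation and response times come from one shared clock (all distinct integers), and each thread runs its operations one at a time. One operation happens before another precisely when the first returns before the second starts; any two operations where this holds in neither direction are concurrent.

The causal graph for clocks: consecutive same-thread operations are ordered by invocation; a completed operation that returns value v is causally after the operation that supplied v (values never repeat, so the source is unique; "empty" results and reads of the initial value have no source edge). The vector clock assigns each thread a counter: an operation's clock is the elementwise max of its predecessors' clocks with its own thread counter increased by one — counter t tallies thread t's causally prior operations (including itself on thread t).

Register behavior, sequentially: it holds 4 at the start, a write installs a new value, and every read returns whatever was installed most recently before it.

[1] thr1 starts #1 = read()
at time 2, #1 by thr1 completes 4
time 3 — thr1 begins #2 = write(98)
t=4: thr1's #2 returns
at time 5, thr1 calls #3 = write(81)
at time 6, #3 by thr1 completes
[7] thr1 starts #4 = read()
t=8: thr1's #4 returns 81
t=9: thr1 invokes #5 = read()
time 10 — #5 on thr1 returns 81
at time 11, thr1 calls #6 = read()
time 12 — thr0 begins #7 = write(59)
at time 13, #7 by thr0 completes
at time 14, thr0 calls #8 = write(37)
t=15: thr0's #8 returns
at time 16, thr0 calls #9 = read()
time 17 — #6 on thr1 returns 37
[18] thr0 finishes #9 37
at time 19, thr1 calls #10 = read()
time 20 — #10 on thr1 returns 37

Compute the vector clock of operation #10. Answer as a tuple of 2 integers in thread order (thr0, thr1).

VC(#1, invoked at 1): no causal predecessors; +1 on thr1 → (0, 1)
VC(#7, invoked at 12): no causal predecessors; +1 on thr0 → (1, 0)
from VC(#1)=(0, 1), #2 (invoked 3) maxes components and bumps thr1 → (0, 2)
from VC(#7)=(1, 0), #8 (invoked 14) maxes components and bumps thr0 → (2, 0)
from VC(#2)=(0, 2), #3 (invoked 5) maxes components and bumps thr1 → (0, 3)
from VC(#8)=(2, 0), #9 (invoked 16) maxes components and bumps thr0 → (3, 0)
from VC(#3)=(0, 3), #4 (invoked 7) maxes components and bumps thr1 → (0, 4)
from VC(#3)=(0, 3), VC(#4)=(0, 4), #5 (invoked 9) maxes components and bumps thr1 → (0, 5)
from VC(#5)=(0, 5), VC(#8)=(2, 0), #6 (invoked 11) maxes components and bumps thr1 → (2, 6)
from VC(#6)=(2, 6), VC(#8)=(2, 0), #10 (invoked 19) maxes components and bumps thr1 → (2, 7)
target: VC(#10) = (2, 7)

(2, 7)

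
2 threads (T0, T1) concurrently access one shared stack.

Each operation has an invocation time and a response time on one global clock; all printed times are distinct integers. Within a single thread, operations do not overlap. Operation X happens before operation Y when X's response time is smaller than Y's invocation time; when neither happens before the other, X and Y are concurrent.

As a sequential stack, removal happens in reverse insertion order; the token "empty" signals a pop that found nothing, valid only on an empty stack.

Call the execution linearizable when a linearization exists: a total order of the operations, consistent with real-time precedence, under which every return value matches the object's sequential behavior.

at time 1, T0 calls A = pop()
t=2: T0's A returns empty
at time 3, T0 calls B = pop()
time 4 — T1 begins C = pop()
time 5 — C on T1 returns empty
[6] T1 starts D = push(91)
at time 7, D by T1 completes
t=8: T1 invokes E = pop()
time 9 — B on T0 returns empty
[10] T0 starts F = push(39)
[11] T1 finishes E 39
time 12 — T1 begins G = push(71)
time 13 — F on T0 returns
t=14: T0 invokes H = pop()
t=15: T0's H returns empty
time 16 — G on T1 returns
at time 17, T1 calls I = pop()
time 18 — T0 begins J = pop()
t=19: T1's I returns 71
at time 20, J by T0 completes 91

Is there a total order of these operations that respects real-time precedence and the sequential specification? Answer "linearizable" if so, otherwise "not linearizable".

already the first 15 events (up to H's response at time 15) admit no linearization; the first 14 still do
checked exhaustively: 7 real-time-consistent orders of 7 completed operations, zero legal stack replays
every completion of the 1 pending operation (G) was checked; none linearizes
sample order A, B, C, D, E, F, H (pending dropped) stalls at step 5 — E pop() → 39 has no legal effect
sample order A, B, C, D, F, E, H (pending dropped) stalls at step 7 — H pop() → empty has no legal effect

not linearizable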